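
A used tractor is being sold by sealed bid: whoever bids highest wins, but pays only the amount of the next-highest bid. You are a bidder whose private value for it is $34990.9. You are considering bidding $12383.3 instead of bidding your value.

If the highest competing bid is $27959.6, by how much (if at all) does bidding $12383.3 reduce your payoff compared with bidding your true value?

$7031.3

Bidding your value $34990.9: you win (since $34990.9 > $27959.6) and pay $27959.6. Payoff $7031.3.
Bidding $12383.3: you lose. Payoff $0.
The competing bid $27959.6 lies between your shaded bid and your value, so underbidding forfeits an item you could have won at a profitable price.
Loss from deviating = $7031.3 − ($0) = $7031.3.
In a second-price auction your bid sets only whether you win, not what you pay, so bidding your true value is weakly dominant.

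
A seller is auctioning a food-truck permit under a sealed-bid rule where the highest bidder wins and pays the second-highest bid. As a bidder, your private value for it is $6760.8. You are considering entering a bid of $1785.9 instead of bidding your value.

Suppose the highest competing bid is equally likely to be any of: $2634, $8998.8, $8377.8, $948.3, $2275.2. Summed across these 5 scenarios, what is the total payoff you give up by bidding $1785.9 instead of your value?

$8612.4

The deviation costs you only when the competing bid falls strictly between $1785.9 and $6760.8; elsewhere both bids give the same outcome.
$2634: truthful payoff $4126.8, deviation payoff $0 → loss $4126.8.
$8998.8: outcomes coincide → loss $0.
$8377.8: outcomes coincide → loss $0.
$948.3: outcomes coincide → loss $0.
$2275.2: truthful payoff $4485.6, deviation payoff $0 → loss $4485.6.
Total loss = $4126.8 + $4485.6 = $8612.4.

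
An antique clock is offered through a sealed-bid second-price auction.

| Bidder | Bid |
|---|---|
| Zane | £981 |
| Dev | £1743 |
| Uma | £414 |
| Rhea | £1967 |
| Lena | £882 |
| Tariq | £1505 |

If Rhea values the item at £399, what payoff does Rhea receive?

Highest bid: Rhea at £1967, so Rhea wins.
Second-highest bid: Dev at £1743 — that is the price the winner pays.
Rhea's payoff = value − price = £399 − £1743 = −£1344.

−£1344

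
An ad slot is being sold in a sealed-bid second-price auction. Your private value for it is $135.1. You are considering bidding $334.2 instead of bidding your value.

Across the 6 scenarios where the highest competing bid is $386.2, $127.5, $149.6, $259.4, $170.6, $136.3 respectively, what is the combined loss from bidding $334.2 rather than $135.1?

$175.5

The deviation costs you only when the competing bid falls strictly between $135.1 and $334.2; elsewhere both bids give the same outcome.
$386.2: outcomes coincide → loss $0.
$127.5: outcomes coincide → loss $0.
$149.6: truthful payoff $0, deviation payoff −$14.5 → loss $14.5.
$259.4: truthful payoff $0, deviation payoff −$124.3 → loss $124.3.
$170.6: truthful payoff $0, deviation payoff −$35.5 → loss $35.5.
$136.3: truthful payoff $0, deviation payoff −$1.2 → loss $1.2.
Total loss = $14.5 + $124.3 + $35.5 + $1.2 = $175.5.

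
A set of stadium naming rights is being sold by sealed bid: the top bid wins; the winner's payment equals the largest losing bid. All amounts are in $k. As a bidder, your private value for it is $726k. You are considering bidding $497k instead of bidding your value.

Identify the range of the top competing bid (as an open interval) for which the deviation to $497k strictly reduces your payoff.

If the competing bid is below $497k, both bids win at the same price — no difference.
If it is above $726k, both bids lose — no difference.
If it lies strictly between $497k and $726k, bidding your value wins at a price below your value (positive payoff) while bidding $497k loses (payoff 0).
So the deviation strictly hurts on the open interval ($497k, $726k).

($497k, $726k)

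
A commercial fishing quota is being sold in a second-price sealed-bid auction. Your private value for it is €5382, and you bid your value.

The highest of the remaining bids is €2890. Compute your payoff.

Your bid €5382 exceeds the highest competing bid €2890, so you win.
In a second-price auction the winner pays the second-highest bid, €2890.
Payoff = value − price = €5382 − €2890 = €2492.

€2492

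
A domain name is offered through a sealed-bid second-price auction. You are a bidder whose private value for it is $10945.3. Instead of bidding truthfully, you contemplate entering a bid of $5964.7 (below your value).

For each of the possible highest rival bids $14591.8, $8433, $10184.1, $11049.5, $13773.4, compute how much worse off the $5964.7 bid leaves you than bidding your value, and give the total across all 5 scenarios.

$3273.5

The deviation costs you only when the competing bid falls strictly between $5964.7 and $10945.3; elsewhere both bids give the same outcome.
$14591.8: outcomes coincide → loss $0.
$8433: truthful payoff $2512.3, deviation payoff $0 → loss $2512.3.
$10184.1: truthful payoff $761.2, deviation payoff $0 → loss $761.2.
$11049.5: outcomes coincide → loss $0.
$13773.4: outcomes coincide → loss $0.
Total loss = $2512.3 + $761.2 = $3273.5.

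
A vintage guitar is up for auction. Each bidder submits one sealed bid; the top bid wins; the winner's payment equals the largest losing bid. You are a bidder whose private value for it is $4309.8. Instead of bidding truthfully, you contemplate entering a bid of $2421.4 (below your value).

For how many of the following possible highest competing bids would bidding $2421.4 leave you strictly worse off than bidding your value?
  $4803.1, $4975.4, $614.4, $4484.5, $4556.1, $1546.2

0

The deviation hurts exactly when the highest competing bid lies strictly between $2421.4 and $4309.8 — underbidding then forfeits a profitable win.
$4803.1: above both → same outcome either way.
$4975.4: above both → same outcome either way.
$614.4: below both → same outcome either way.
$4484.5: above both → same outcome either way.
$4556.1: above both → same outcome either way.
$1546.2: below both → same outcome either way.
Count: 0.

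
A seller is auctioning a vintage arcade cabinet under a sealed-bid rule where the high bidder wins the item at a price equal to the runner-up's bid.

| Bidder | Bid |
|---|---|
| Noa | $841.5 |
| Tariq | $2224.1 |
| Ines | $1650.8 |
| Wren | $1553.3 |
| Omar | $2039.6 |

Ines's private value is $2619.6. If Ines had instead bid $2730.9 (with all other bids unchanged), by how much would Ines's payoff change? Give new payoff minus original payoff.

$395.5

The highest bid among the other bidders is $2224.1; Ines's bid doesn't change that.
Original bid $1650.8: Ines is not highest (top rival bid is $2224.1); payoff $0.
Alternative bid $2730.9: Ines is highest, pays the top rival bid $2224.1; payoff $2619.6 − $2224.1 = $395.5.
Change in payoff = $395.5 − ($0) = $395.5.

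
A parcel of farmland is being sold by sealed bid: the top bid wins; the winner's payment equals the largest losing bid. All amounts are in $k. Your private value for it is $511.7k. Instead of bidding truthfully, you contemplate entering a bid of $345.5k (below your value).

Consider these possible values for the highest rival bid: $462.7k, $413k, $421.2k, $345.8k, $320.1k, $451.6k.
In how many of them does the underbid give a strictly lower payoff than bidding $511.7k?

The deviation hurts exactly when the highest competing bid lies strictly between $345.5k and $511.7k — underbidding then forfeits a profitable win.
$462.7k: inside the interval → strictly worse (loss $49k).
$413k: inside the interval → strictly worse (loss $98.7k).
$421.2k: inside the interval → strictly worse (loss $90.5k).
$345.8k: inside the interval → strictly worse (loss $165.9k).
$320.1k: below both → same outcome either way.
$451.6k: inside the interval → strictly worse (loss $60.1k).
Count: 5.

5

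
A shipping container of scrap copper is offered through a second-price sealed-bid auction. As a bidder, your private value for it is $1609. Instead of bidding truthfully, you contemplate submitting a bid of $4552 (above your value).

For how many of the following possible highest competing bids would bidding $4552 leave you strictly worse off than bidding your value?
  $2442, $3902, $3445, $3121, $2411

5

The deviation hurts exactly when the highest competing bid lies strictly between $1609 and $4552 — overbidding then wins at a price above your value.
$2442: inside the interval → strictly worse (loss $833).
$3902: inside the interval → strictly worse (loss $2293).
$3445: inside the interval → strictly worse (loss $1836).
$3121: inside the interval → strictly worse (loss $1512).
$2411: inside the interval → strictly worse (loss $802).
Count: 5.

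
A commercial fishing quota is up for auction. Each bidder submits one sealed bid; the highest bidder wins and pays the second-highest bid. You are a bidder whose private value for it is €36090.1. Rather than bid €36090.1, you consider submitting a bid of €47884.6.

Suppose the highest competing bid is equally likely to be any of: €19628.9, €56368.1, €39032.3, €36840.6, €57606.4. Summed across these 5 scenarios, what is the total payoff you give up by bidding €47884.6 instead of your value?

€3692.7

The deviation costs you only when the competing bid falls strictly between €36090.1 and €47884.6; elsewhere both bids give the same outcome.
€19628.9: outcomes coincide → loss €0.
€56368.1: outcomes coincide → loss €0.
€39032.3: truthful payoff €0, deviation payoff −€2942.2 → loss €2942.2.
€36840.6: truthful payoff €0, deviation payoff −€750.5 → loss €750.5.
€57606.4: outcomes coincide → loss €0.
Total loss = €2942.2 + €750.5 = €3692.7.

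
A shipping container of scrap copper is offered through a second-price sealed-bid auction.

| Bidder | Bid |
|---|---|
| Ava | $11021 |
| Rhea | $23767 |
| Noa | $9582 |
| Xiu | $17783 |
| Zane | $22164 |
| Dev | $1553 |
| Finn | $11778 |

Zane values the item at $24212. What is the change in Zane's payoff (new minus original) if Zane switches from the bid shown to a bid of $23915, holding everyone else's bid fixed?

$445

The highest bid among the other bidders is $23767; Zane's bid doesn't change that.
Original bid $22164: Zane is not highest (top rival bid is $23767); payoff $0.
Alternative bid $23915: Zane is highest, pays the top rival bid $23767; payoff $24212 − $23767 = $445.
Change in payoff = $445 − ($0) = $445.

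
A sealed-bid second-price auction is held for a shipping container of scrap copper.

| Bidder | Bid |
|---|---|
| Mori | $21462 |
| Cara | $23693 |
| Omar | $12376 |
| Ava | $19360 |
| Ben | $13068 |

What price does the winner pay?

Highest bid: Cara at $23693, so Cara wins.
Second-highest bid: Mori at $21462 — that is the price the winner pays.

$21462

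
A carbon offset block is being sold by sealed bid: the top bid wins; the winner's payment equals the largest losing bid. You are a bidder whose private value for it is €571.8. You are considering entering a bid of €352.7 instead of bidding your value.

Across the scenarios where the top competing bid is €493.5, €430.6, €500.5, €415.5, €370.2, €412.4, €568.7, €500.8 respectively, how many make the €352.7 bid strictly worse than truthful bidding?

8

The deviation hurts exactly when the highest competing bid lies strictly between €352.7 and €571.8 — underbidding then forfeits a profitable win.
€493.5: inside the interval → strictly worse (loss €78.3).
€430.6: inside the interval → strictly worse (loss €141.2).
€500.5: inside the interval → strictly worse (loss €71.3).
€415.5: inside the interval → strictly worse (loss €156.3).
€370.2: inside the interval → strictly worse (loss €201.6).
€412.4: inside the interval → strictly worse (loss €159.4).
€568.7: inside the interval → strictly worse (loss €3.1).
€500.8: inside the interval → strictly worse (loss €71).
Count: 8.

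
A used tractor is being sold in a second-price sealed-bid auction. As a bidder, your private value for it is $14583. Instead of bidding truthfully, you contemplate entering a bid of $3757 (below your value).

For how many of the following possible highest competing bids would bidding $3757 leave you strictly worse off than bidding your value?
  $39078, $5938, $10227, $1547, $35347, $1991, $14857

2

The deviation hurts exactly when the highest competing bid lies strictly between $3757 and $14583 — underbidding then forfeits a profitable win.
$39078: above both → same outcome either way.
$5938: inside the interval → strictly worse (loss $8645).
$10227: inside the interval → strictly worse (loss $4356).
$1547: below both → same outcome either way.
$35347: above both → same outcome either way.
$1991: below both → same outcome either way.
$14857: above both → same outcome either way.
Count: 2.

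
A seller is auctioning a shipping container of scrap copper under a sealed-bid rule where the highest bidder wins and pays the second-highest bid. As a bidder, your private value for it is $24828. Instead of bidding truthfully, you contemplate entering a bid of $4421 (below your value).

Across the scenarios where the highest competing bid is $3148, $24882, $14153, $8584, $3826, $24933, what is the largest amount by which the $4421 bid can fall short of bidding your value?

$3148: same outcome either way → loss $0.
$24882: same outcome either way → loss $0.
$14153: truthful gives $10675, deviation gives $0 → loss $10675.
$8584: truthful gives $16244, deviation gives $0 → loss $16244.
$3826: same outcome either way → loss $0.
$24933: same outcome either way → loss $0.
Maximum loss: $16244.

$16244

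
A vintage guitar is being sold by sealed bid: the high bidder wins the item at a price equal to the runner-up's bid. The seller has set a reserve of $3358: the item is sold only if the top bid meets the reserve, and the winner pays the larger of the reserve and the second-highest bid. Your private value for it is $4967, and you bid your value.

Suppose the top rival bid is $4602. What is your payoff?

Your bid $4967 is the highest and exceeds the reserve.
Price = max(second-highest bid, reserve) = max($4602, $3358) = $4602.
Payoff = $4967 − $4602 = $365.

$365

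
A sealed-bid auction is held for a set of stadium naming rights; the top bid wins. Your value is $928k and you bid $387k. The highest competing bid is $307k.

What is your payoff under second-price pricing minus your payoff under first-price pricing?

$80k

You have the highest bid, so you win under either rule.
Second-price: pay $307k → payoff $621k.
First-price: pay your own bid $387k → payoff $541k.
Difference = $621k − ($541k) = $80k.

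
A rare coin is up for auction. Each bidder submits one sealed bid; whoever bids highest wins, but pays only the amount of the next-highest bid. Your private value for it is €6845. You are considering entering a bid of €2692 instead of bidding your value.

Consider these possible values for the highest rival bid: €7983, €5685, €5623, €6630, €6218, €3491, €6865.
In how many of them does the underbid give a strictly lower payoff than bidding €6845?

5

The deviation hurts exactly when the highest competing bid lies strictly between €2692 and €6845 — underbidding then forfeits a profitable win.
€7983: above both → same outcome either way.
€5685: inside the interval → strictly worse (loss €1160).
€5623: inside the interval → strictly worse (loss €1222).
€6630: inside the interval → strictly worse (loss €215).
€6218: inside the interval → strictly worse (loss €627).
€3491: inside the interval → strictly worse (loss €3354).
€6865: above both → same outcome either way.
Count: 5.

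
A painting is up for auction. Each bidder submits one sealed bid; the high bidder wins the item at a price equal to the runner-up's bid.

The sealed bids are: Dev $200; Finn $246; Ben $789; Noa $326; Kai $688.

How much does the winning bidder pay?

Highest bid: Ben at $789, so Ben wins.
Second-highest bid: Kai at $688 — that is the price the winner pays.

$688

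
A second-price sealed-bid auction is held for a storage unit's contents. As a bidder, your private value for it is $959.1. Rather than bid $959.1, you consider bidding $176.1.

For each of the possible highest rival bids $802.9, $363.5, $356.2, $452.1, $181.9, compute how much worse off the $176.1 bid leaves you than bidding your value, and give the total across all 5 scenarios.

The deviation costs you only when the competing bid falls strictly between $176.1 and $959.1; elsewhere both bids give the same outcome.
$802.9: truthful payoff $156.2, deviation payoff $0 → loss $156.2.
$363.5: truthful payoff $595.6, deviation payoff $0 → loss $595.6.
$356.2: truthful payoff $602.9, deviation payoff $0 → loss $602.9.
$452.1: truthful payoff $507, deviation payoff $0 → loss $507.
$181.9: truthful payoff $777.2, deviation payoff $0 → loss $777.2.
Total loss = $156.2 + $595.6 + $602.9 + $507 + $777.2 = $2638.9.

$2638.9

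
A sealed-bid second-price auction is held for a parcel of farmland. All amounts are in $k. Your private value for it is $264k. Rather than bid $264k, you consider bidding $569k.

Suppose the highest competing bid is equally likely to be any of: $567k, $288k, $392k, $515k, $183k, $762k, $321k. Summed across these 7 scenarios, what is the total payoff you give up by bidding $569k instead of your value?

The deviation costs you only when the competing bid falls strictly between $264k and $569k; elsewhere both bids give the same outcome.
$567k: truthful payoff $0k, deviation payoff −$303k → loss $303k.
$288k: truthful payoff $0k, deviation payoff −$24k → loss $24k.
$392k: truthful payoff $0k, deviation payoff −$128k → loss $128k.
$515k: truthful payoff $0k, deviation payoff −$251k → loss $251k.
$183k: outcomes coincide → loss $0k.
$762k: outcomes coincide → loss $0k.
$321k: truthful payoff $0k, deviation payoff −$57k → loss $57k.
Total loss = $303k + $24k + $128k + $251k + $57k = $763k.

$763k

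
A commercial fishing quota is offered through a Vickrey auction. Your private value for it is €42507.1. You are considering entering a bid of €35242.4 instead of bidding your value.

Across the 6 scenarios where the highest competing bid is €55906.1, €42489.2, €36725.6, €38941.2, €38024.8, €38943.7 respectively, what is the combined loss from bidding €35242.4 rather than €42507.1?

The deviation costs you only when the competing bid falls strictly between €35242.4 and €42507.1; elsewhere both bids give the same outcome.
€55906.1: outcomes coincide → loss €0.
€42489.2: truthful payoff €17.9, deviation payoff €0 → loss €17.9.
€36725.6: truthful payoff €5781.5, deviation payoff €0 → loss €5781.5.
€38941.2: truthful payoff €3565.9, deviation payoff €0 → loss €3565.9.
€38024.8: truthful payoff €4482.3, deviation payoff €0 → loss €4482.3.
€38943.7: truthful payoff €3563.4, deviation payoff €0 → loss €3563.4.
Total loss = €17.9 + €5781.5 + €3565.9 + €4482.3 + €3563.4 = €17411.
In a second-price auction your bid sets only whether you win, not what you pay, so bidding your true value is weakly dominant.

€17411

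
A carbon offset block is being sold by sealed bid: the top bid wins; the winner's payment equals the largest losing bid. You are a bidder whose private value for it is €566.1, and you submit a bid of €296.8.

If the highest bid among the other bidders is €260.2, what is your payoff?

€305.9

Your bid €296.8 exceeds the highest competing bid €260.2, so you win.
In a second-price auction the winner pays the second-highest bid, €260.2.
Payoff = value − price = €566.1 − €260.2 = €305.9.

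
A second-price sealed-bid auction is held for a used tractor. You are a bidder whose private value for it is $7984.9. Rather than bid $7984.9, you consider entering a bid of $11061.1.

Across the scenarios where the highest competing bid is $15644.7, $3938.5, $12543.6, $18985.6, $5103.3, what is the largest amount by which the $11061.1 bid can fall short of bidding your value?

$0

$15644.7: same outcome either way → loss $0.
$3938.5: same outcome either way → loss $0.
$12543.6: same outcome either way → loss $0.
$18985.6: same outcome either way → loss $0.
$5103.3: same outcome either way → loss $0.
Maximum loss: $0.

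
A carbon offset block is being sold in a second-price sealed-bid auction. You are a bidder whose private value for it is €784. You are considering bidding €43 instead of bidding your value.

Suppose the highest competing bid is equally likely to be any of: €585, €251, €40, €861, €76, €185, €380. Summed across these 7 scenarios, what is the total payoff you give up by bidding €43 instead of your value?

€2443

The deviation costs you only when the competing bid falls strictly between €43 and €784; elsewhere both bids give the same outcome.
€585: truthful payoff €199, deviation payoff €0 → loss €199.
€251: truthful payoff €533, deviation payoff €0 → loss €533.
€40: outcomes coincide → loss €0.
€861: outcomes coincide → loss €0.
€76: truthful payoff €708, deviation payoff €0 → loss €708.
€185: truthful payoff €599, deviation payoff €0 → loss €599.
€380: truthful payoff €404, deviation payoff €0 → loss €404.
Total loss = €199 + €533 + €708 + €599 + €404 = €2443.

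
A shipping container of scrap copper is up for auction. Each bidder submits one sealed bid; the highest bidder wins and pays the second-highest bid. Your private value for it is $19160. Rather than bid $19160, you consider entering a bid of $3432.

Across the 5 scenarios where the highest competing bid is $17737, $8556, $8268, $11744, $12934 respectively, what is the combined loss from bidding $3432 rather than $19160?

$36561

The deviation costs you only when the competing bid falls strictly between $3432 and $19160; elsewhere both bids give the same outcome.
$17737: truthful payoff $1423, deviation payoff $0 → loss $1423.
$8556: truthful payoff $10604, deviation payoff $0 → loss $10604.
$8268: truthful payoff $10892, deviation payoff $0 → loss $10892.
$11744: truthful payoff $7416, deviation payoff $0 → loss $7416.
$12934: truthful payoff $6226, deviation payoff $0 → loss $6226.
Total loss = $1423 + $10604 + $10892 + $7416 + $6226 = $36561.
Truthful bidding weakly dominates here: raising your bid can only win items priced above your value, and lowering it can only forfeit items priced below.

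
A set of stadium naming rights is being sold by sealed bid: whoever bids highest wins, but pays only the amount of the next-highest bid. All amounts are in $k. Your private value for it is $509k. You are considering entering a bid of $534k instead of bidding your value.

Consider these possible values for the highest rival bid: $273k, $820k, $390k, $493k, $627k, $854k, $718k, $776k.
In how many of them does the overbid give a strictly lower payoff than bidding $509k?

0

The deviation hurts exactly when the highest competing bid lies strictly between $509k and $534k — overbidding then wins at a price above your value.
$273k: below both → same outcome either way.
$820k: above both → same outcome either way.
$390k: below both → same outcome either way.
$493k: below both → same outcome either way.
$627k: above both → same outcome either way.
$854k: above both → same outcome either way.
$718k: above both → same outcome either way.
$776k: above both → same outcome either way.
Count: 0.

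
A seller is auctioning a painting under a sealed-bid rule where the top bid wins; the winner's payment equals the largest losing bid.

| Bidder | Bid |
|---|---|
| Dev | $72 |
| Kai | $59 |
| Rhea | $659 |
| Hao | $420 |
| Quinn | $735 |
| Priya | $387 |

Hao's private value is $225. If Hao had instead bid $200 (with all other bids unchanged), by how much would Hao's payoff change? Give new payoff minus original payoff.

$0

The highest bid among the other bidders is $735; Hao's bid doesn't change that.
Original bid $420: Hao is not highest (top rival bid is $735); payoff $0.
Alternative bid $200: Hao is not highest (top rival bid is $735); payoff $0.
Change in payoff = $0 − ($0) = $0.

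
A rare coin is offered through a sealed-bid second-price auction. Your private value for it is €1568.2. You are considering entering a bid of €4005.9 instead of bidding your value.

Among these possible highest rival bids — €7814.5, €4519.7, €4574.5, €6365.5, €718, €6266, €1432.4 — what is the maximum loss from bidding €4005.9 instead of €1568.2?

€7814.5: same outcome either way → loss €0.
€4519.7: same outcome either way → loss €0.
€4574.5: same outcome either way → loss €0.
€6365.5: same outcome either way → loss €0.
€718: same outcome either way → loss €0.
€6266: same outcome either way → loss €0.
€1432.4: same outcome either way → loss €0.
Maximum loss: €0.

€0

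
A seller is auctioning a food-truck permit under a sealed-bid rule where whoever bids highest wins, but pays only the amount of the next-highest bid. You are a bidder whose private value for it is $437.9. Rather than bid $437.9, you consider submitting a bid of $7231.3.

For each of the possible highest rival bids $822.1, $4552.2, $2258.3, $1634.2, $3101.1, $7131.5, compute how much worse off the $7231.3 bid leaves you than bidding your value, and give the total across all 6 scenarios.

$16872

The deviation costs you only when the competing bid falls strictly between $437.9 and $7231.3; elsewhere both bids give the same outcome.
$822.1: truthful payoff $0, deviation payoff −$384.2 → loss $384.2.
$4552.2: truthful payoff $0, deviation payoff −$4114.3 → loss $4114.3.
$2258.3: truthful payoff $0, deviation payoff −$1820.4 → loss $1820.4.
$1634.2: truthful payoff $0, deviation payoff −$1196.3 → loss $1196.3.
$3101.1: truthful payoff $0, deviation payoff −$2663.2 → loss $2663.2.
$7131.5: truthful payoff $0, deviation payoff −$6693.6 → loss $6693.6.
Total loss = $384.2 + $4114.3 + $1820.4 + $1196.3 + $2663.2 + $6693.6 = $16872.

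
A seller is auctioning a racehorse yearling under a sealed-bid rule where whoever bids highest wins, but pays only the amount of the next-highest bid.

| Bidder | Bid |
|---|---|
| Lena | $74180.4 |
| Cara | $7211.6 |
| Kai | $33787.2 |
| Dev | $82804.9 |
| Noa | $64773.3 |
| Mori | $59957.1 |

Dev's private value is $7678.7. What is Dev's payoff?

−$66501.7

Highest bid: Dev at $82804.9, so Dev wins.
Second-highest bid: Lena at $74180.4 — that is the price the winner pays.
Dev's payoff = value − price = $7678.7 − $74180.4 = −$66501.7.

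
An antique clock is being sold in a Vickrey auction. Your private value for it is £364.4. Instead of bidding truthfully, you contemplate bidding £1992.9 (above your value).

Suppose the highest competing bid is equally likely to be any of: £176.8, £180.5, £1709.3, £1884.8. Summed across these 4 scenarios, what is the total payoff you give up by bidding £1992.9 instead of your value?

£2865.3

The deviation costs you only when the competing bid falls strictly between £364.4 and £1992.9; elsewhere both bids give the same outcome.
£176.8: outcomes coincide → loss £0.
£180.5: outcomes coincide → loss £0.
£1709.3: truthful payoff £0, deviation payoff −£1344.9 → loss £1344.9.
£1884.8: truthful payoff £0, deviation payoff −£1520.4 → loss £1520.4.
Total loss = £1344.9 + £1520.4 = £2865.3.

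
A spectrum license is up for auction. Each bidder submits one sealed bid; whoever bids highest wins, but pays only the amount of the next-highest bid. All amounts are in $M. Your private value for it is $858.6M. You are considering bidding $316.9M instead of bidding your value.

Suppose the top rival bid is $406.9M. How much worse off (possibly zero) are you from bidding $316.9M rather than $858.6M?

Bidding your value $858.6M: you win (since $858.6M > $406.9M) and pay $406.9M. Payoff $451.7M.
Bidding $316.9M: you lose. Payoff $0M.
The competing bid $406.9M lies between your shaded bid and your value, so underbidding forfeits an item you could have won at a profitable price.
Loss from deviating = $451.7M − ($0M) = $451.7M.

$451.7M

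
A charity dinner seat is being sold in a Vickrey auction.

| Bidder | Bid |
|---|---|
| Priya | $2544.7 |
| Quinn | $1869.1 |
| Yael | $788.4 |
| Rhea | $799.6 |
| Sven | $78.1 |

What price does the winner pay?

Highest bid: Priya at $2544.7, so Priya wins.
Second-highest bid: Quinn at $1869.1 — that is the price the winner pays.

$1869.1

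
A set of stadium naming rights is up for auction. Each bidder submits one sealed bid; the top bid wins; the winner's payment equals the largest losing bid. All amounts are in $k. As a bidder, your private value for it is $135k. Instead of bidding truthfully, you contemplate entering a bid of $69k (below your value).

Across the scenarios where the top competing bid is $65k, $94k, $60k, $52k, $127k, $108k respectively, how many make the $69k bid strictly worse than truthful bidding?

The deviation hurts exactly when the highest competing bid lies strictly between $69k and $135k — underbidding then forfeits a profitable win.
$65k: below both → same outcome either way.
$94k: inside the interval → strictly worse (loss $41k).
$60k: below both → same outcome either way.
$52k: below both → same outcome either way.
$127k: inside the interval → strictly worse (loss $8k).
$108k: inside the interval → strictly worse (loss $27k).
Count: 3.

3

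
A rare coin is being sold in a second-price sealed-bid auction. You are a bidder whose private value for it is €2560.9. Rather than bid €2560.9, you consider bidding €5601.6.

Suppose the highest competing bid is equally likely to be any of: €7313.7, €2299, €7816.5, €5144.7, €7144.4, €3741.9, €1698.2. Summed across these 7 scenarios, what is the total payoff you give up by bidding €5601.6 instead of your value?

The deviation costs you only when the competing bid falls strictly between €2560.9 and €5601.6; elsewhere both bids give the same outcome.
€7313.7: outcomes coincide → loss €0.
€2299: outcomes coincide → loss €0.
€7816.5: outcomes coincide → loss €0.
€5144.7: truthful payoff €0, deviation payoff −€2583.8 → loss €2583.8.
€7144.4: outcomes coincide → loss €0.
€3741.9: truthful payoff €0, deviation payoff −€1181 → loss €1181.
€1698.2: outcomes coincide → loss €0.
Total loss = €2583.8 + €1181 = €3764.8.

€3764.8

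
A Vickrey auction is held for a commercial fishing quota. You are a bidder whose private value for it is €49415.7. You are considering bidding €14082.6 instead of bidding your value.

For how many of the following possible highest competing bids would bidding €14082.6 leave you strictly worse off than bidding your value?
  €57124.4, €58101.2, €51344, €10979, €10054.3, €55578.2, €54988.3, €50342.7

The deviation hurts exactly when the highest competing bid lies strictly between €14082.6 and €49415.7 — underbidding then forfeits a profitable win.
€57124.4: above both → same outcome either way.
€58101.2: above both → same outcome either way.
€51344: above both → same outcome either way.
€10979: below both → same outcome either way.
€10054.3: below both → same outcome either way.
€55578.2: above both → same outcome either way.
€54988.3: above both → same outcome either way.
€50342.7: above both → same outcome either way.
Count: 0.

0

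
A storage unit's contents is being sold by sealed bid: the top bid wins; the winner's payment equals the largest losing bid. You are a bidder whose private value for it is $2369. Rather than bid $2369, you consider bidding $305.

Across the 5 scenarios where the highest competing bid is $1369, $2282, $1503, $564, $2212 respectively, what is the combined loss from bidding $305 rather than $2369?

The deviation costs you only when the competing bid falls strictly between $305 and $2369; elsewhere both bids give the same outcome.
$1369: truthful payoff $1000, deviation payoff $0 → loss $1000.
$2282: truthful payoff $87, deviation payoff $0 → loss $87.
$1503: truthful payoff $866, deviation payoff $0 → loss $866.
$564: truthful payoff $1805, deviation payoff $0 → loss $1805.
$2212: truthful payoff $157, deviation payoff $0 → loss $157.
Total loss = $1000 + $87 + $866 + $1805 + $157 = $3915.

$3915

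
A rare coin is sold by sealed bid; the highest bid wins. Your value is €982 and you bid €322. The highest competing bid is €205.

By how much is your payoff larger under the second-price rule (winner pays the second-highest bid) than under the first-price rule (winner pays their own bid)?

You have the highest bid, so you win under either rule.
Second-price: pay €205 → payoff €777.
First-price: pay your own bid €322 → payoff €660.
Difference = €777 − (€660) = €117.

€117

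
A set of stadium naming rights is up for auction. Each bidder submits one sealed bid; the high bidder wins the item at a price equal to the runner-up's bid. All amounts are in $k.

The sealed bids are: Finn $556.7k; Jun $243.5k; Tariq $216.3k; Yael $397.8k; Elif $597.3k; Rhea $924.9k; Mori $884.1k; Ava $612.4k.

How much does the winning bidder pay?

$884.1k

Highest bid: Rhea at $924.9k, so Rhea wins.
Second-highest bid: Mori at $884.1k — that is the price the winner pays.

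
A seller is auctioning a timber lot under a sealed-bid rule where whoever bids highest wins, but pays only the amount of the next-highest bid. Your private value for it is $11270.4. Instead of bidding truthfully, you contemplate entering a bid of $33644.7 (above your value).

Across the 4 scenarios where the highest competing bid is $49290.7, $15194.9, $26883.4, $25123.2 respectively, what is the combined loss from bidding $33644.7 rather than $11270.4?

$33390.3

The deviation costs you only when the competing bid falls strictly between $11270.4 and $33644.7; elsewhere both bids give the same outcome.
$49290.7: outcomes coincide → loss $0.
$15194.9: truthful payoff $0, deviation payoff −$3924.5 → loss $3924.5.
$26883.4: truthful payoff $0, deviation payoff −$15613 → loss $15613.
$25123.2: truthful payoff $0, deviation payoff −$13852.8 → loss $13852.8.
Total loss = $3924.5 + $15613 + $13852.8 = $33390.3.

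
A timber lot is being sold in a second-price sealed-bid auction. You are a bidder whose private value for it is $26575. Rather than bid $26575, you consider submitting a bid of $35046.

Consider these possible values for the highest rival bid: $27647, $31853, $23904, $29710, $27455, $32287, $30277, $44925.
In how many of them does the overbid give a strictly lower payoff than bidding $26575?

6

The deviation hurts exactly when the highest competing bid lies strictly between $26575 and $35046 — overbidding then wins at a price above your value.
$27647: inside the interval → strictly worse (loss $1072).
$31853: inside the interval → strictly worse (loss $5278).
$23904: below both → same outcome either way.
$29710: inside the interval → strictly worse (loss $3135).
$27455: inside the interval → strictly worse (loss $880).
$32287: inside the interval → strictly worse (loss $5712).
$30277: inside the interval → strictly worse (loss $3702).
$44925: above both → same outcome either way.
Count: 6.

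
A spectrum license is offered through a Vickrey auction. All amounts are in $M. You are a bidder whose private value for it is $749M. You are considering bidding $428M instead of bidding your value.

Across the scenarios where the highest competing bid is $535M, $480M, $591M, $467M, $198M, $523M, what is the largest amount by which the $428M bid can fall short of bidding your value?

$282M

$535M: truthful gives $214M, deviation gives $0M → loss $214M.
$480M: truthful gives $269M, deviation gives $0M → loss $269M.
$591M: truthful gives $158M, deviation gives $0M → loss $158M.
$467M: truthful gives $282M, deviation gives $0M → loss $282M.
$198M: same outcome either way → loss $0M.
$523M: truthful gives $226M, deviation gives $0M → loss $226M.
Maximum loss: $282M.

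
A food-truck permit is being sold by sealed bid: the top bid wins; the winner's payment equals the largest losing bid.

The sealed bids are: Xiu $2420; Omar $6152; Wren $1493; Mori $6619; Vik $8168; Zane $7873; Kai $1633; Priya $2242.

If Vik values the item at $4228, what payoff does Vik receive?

Highest bid: Vik at $8168, so Vik wins.
Second-highest bid: Zane at $7873 — that is the price the winner pays.
Vik's payoff = value − price = $4228 − $7873 = −$3645.

−$3645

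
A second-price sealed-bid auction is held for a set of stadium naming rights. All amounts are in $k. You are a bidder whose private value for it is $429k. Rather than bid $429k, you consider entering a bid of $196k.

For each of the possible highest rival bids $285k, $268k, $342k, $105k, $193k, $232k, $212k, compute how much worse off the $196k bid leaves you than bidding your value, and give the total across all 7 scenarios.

$806k

The deviation costs you only when the competing bid falls strictly between $196k and $429k; elsewhere both bids give the same outcome.
$285k: truthful payoff $144k, deviation payoff $0k → loss $144k.
$268k: truthful payoff $161k, deviation payoff $0k → loss $161k.
$342k: truthful payoff $87k, deviation payoff $0k → loss $87k.
$105k: outcomes coincide → loss $0k.
$193k: outcomes coincide → loss $0k.
$232k: truthful payoff $197k, deviation payoff $0k → loss $197k.
$212k: truthful payoff $217k, deviation payoff $0k → loss $217k.
Total loss = $144k + $161k + $87k + $197k + $217k = $806k.
Because the price is fixed by the runner-up's bid, deviating from your value can only change a good outcome into a bad one — never the reverse.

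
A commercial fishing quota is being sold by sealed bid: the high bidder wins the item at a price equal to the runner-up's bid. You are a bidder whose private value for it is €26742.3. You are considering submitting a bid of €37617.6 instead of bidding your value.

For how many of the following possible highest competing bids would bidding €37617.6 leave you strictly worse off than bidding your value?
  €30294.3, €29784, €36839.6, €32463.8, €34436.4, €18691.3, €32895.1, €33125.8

7

The deviation hurts exactly when the highest competing bid lies strictly between €26742.3 and €37617.6 — overbidding then wins at a price above your value.
€30294.3: inside the interval → strictly worse (loss €3552).
€29784: inside the interval → strictly worse (loss €3041.7).
€36839.6: inside the interval → strictly worse (loss €10097.3).
€32463.8: inside the interval → strictly worse (loss €5721.5).
€34436.4: inside the interval → strictly worse (loss €7694.1).
€18691.3: below both → same outcome either way.
€32895.1: inside the interval → strictly worse (loss €6152.8).
€33125.8: inside the interval → strictly worse (loss €6383.5).
Count: 7.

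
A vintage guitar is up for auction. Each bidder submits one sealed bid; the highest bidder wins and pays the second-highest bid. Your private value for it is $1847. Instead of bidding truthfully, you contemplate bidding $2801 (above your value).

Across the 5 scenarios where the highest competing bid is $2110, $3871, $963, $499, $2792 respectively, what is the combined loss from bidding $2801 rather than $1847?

The deviation costs you only when the competing bid falls strictly between $1847 and $2801; elsewhere both bids give the same outcome.
$2110: truthful payoff $0, deviation payoff −$263 → loss $263.
$3871: outcomes coincide → loss $0.
$963: outcomes coincide → loss $0.
$499: outcomes coincide → loss $0.
$2792: truthful payoff $0, deviation payoff −$945 → loss $945.
Total loss = $263 + $945 = $1208.

$1208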